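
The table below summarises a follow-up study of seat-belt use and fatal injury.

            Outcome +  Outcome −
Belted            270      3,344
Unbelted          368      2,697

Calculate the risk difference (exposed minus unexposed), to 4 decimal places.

Cells: a = 270, b = 3344, c = 368, d = 2697.
Risk in exposed = 270/3614 = 0.074709; risk in unexposed = 368/3065 = 0.120065.
Risk difference = 0.074709 − 0.120065 = -0.045356

-0.0454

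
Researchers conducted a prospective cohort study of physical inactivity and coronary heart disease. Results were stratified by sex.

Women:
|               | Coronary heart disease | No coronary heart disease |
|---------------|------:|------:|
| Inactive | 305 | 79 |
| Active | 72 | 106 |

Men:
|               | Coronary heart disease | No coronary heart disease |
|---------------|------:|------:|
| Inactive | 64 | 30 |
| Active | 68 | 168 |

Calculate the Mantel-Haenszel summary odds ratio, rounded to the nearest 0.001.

OR_MH = Σ(aᵢdᵢ/nᵢ) / Σ(bᵢcᵢ/nᵢ), where nᵢ is the stratum total.
Stratum 1 (Women): n = 562; a·d/n = 305·106/562 = 57.5267; b·c/n = 79·72/562 = 10.1210
Stratum 2 (Men): n = 330; a·d/n = 64·168/330 = 32.5818; b·c/n = 30·68/330 = 6.1818
OR_MH = (57.5267 + 32.5818) / (10.1210 + 6.1818) = 90.1085 / 16.3028 = 5.52717

5.527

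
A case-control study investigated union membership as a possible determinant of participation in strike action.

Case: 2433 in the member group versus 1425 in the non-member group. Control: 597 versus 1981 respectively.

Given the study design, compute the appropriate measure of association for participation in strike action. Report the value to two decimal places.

5.67

From the description: a = 2433, b = 597, c = 1425, d = 1981.
This is a case-control study: participants were sampled on outcome status, so risks in the source population cannot be estimated directly — relative risk is not valid here. The odds ratio is the appropriate measure.
OR = (a·d)/(b·c) = (2433 × 1981) / (597 × 1425) = 4819773 / 850725 = 5.66549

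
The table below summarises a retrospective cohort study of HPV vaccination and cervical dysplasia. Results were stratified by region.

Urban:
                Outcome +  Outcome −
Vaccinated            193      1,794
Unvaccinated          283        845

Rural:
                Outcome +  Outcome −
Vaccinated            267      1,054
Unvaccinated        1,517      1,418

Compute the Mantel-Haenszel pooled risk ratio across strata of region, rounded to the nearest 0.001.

0.390

RR_MH = Σ(aᵢ·n₀ᵢ/nᵢ) / Σ(cᵢ·n₁ᵢ/nᵢ), with n₁ᵢ = aᵢ+bᵢ (exposed), n₀ᵢ = cᵢ+dᵢ (unexposed), nᵢ = n₁ᵢ+n₀ᵢ.
Stratum 1 (Urban): n₁ = 1987, n₀ = 1128, n = 3115; a·n₀/n = 193·1128/3115 = 69.8889; c·n₁/n = 283·1987/3115 = 180.5204
Stratum 2 (Rural): n₁ = 1321, n₀ = 2935, n = 4256; a·n₀/n = 267·2935/4256 = 184.1271; c·n₁/n = 1517·1321/4256 = 470.8546
RR_MH = (69.8889 + 184.1271) / (180.5204 + 470.8546) = 254.0160 / 651.3749 = 0.38997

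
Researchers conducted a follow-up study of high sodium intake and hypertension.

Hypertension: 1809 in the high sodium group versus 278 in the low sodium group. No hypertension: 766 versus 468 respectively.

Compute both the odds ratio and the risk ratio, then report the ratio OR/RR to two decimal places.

From the description: a = 1809, b = 766, c = 278, d = 468.
OR = (1809·468)/(766·278) = 846612/212948 = 3.97567
Risk in exposed = 1809/2575 = 0.70252; risk in unexposed = 278/746 = 0.37265; RR = 1.88519
OR/RR = 3.97567 / 1.88519 = 2.10890
The outcome is not rare, so the OR lies further from 1 than the RR.

2.11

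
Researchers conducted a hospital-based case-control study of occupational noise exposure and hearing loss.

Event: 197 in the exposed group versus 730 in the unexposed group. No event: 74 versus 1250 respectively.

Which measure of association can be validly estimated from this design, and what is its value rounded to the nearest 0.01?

From the description: a = 197, b = 74, c = 730, d = 1250.
This is a hospital-based case-control study: participants were sampled on outcome status, so risks in the source population cannot be estimated directly — relative risk is not valid here. The odds ratio is the appropriate measure.
OR = (a·d)/(b·c) = (197 × 1250) / (74 × 730) = 246250 / 54020 = 4.55850

4.56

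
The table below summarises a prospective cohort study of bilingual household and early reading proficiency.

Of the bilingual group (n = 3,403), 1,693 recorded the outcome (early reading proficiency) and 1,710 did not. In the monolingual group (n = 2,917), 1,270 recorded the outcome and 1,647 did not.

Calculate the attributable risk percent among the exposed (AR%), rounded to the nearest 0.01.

12.49

From the description: a = 1693, b = 1710, c = 1270, d = 1647.
Risk in exposed = 1693/3403 = 0.49750; risk in unexposed = 1270/2917 = 0.43538.
RR = 0.49750/0.43538 = 1.14269
AR% = (RR − 1)/RR × 100 = (1.14269 − 1)/1.14269 × 100 = 12.4871%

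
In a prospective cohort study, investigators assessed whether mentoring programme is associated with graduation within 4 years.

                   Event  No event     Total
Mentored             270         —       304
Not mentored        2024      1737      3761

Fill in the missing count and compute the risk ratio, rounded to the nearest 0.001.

The missing cell is in the exposed row: 304 − 270 = 34.
So a = 270, b = 34, c = 2024, d = 1737.
RR = [a/(a+b)] / [c/(c+d)] = (270/304) / (2024/3761) = 0.88816/0.53815 = 1.65038

1.650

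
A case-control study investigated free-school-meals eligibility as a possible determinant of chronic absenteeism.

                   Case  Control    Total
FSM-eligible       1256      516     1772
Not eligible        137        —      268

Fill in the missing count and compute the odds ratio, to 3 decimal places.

2.328

The missing cell is in the unexposed row: 268 − 137 = 131.
So a = 1256, b = 516, c = 137, d = 131.
OR = (a·d)/(b·c) = (1256 × 131) / (516 × 137) = 164536 / 70692 = 2.32751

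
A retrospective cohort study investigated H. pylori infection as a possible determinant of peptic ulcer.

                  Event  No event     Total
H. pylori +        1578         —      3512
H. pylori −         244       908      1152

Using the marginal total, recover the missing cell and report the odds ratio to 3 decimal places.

3.036

The missing cell is in the exposed row: 3512 − 1578 = 1934.
So a = 1578, b = 1934, c = 244, d = 908.
OR = (a·d)/(b·c) = (1578 × 908) / (1934 × 244) = 1432824 / 471896 = 3.03631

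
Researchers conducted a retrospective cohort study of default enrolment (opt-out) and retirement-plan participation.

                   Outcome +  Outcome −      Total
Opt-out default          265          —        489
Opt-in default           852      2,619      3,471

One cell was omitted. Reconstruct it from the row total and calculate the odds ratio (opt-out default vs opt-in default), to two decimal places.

The missing cell is in the exposed row: 489 − 265 = 224.
So a = 265, b = 224, c = 852, d = 2619.
OR = (a·d)/(b·c) = (265 × 2619) / (224 × 852) = 694035 / 190848 = 3.63659

3.64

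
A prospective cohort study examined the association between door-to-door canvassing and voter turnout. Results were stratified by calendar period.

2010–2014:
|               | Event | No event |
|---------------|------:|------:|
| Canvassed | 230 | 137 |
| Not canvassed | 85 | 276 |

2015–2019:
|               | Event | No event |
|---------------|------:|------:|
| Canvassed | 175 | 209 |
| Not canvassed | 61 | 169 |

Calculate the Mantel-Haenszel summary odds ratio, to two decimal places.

OR_MH = Σ(aᵢdᵢ/nᵢ) / Σ(bᵢcᵢ/nᵢ), where nᵢ is the stratum total.
Stratum 1 (2010–2014): n = 728; a·d/n = 230·276/728 = 87.1978; b·c/n = 137·85/728 = 15.9959
Stratum 2 (2015–2019): n = 614; a·d/n = 175·169/614 = 48.1678; b·c/n = 209·61/614 = 20.7638
OR_MH = (87.1978 + 48.1678) / (15.9959 + 20.7638) = 135.3656 / 36.7597 = 3.68244

3.68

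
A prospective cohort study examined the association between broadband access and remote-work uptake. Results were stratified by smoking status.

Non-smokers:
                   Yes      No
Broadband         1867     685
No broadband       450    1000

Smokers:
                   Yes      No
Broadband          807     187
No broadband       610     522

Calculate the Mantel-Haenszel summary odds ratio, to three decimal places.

OR_MH = Σ(aᵢdᵢ/nᵢ) / Σ(bᵢcᵢ/nᵢ), where nᵢ is the stratum total.
Stratum 1 (Non-smokers): n = 4002; a·d/n = 1867·1000/4002 = 466.5167; b·c/n = 685·450/4002 = 77.0240
Stratum 2 (Smokers): n = 2126; a·d/n = 807·522/2126 = 198.1439; b·c/n = 187·610/2126 = 53.6548
OR_MH = (466.5167 + 198.1439) / (77.0240 + 53.6548) = 664.6607 / 130.6787 = 5.08622

5.086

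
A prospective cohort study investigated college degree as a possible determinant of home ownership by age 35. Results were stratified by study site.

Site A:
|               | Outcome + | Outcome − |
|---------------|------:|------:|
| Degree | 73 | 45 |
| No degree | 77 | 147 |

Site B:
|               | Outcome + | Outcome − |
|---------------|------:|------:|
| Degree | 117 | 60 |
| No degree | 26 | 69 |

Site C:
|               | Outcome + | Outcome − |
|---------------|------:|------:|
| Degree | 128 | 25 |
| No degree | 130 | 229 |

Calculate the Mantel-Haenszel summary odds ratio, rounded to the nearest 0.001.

OR_MH = Σ(aᵢdᵢ/nᵢ) / Σ(bᵢcᵢ/nᵢ), where nᵢ is the stratum total.
Stratum 1 (Site A): n = 342; a·d/n = 73·147/342 = 31.3772; b·c/n = 45·77/342 = 10.1316
Stratum 2 (Site B): n = 272; a·d/n = 117·69/272 = 29.6801; b·c/n = 60·26/272 = 5.7353
Stratum 3 (Site C): n = 512; a·d/n = 128·229/512 = 57.2500; b·c/n = 25·130/512 = 6.3477
OR_MH = (31.3772 + 29.6801 + 57.2500) / (10.1316 + 5.7353 + 6.3477) = 118.3073 / 22.2145 = 5.32567

5.326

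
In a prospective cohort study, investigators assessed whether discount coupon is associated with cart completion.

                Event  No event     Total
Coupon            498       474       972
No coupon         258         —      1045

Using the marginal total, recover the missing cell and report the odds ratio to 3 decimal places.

The missing cell is in the unexposed row: 1045 − 258 = 787.
So a = 498, b = 474, c = 258, d = 787.
OR = (a·d)/(b·c) = (498 × 787) / (474 × 258) = 391926 / 122292 = 3.20484

3.205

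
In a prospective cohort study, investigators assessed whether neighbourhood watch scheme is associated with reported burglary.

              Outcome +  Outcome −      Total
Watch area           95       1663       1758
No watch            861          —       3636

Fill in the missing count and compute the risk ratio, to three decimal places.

0.228

The missing cell is in the unexposed row: 3636 − 861 = 2775.
So a = 95, b = 1663, c = 861, d = 2775.
RR = [a/(a+b)] / [c/(c+d)] = (95/1758) / (861/3636) = 0.05404/0.23680 = 0.22821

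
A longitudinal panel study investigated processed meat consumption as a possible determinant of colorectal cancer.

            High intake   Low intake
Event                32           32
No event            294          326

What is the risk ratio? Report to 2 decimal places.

Reading the table with exposure as columns: a = 32 (High intake, case), b = 294 (High intake, non-case), c = 32 (Low intake, case), d = 326.
Risk in exposed = 32/326 = 0.09816; risk in unexposed = 32/358 = 0.08939.
RR = 0.09816 / 0.08939 = 1.09816
The risk among the exposed is 1.10 times that among the unexposed.

1.10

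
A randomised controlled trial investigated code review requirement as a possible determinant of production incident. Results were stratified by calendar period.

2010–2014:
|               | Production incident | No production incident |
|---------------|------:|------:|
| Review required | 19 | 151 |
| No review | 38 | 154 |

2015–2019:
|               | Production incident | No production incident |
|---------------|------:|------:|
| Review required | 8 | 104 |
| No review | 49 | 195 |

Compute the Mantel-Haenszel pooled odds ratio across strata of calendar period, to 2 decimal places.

OR_MH = Σ(aᵢdᵢ/nᵢ) / Σ(bᵢcᵢ/nᵢ), where nᵢ is the stratum total.
Stratum 1 (2010–2014): n = 362; a·d/n = 19·154/362 = 8.0829; b·c/n = 151·38/362 = 15.8508
Stratum 2 (2015–2019): n = 356; a·d/n = 8·195/356 = 4.3820; b·c/n = 104·49/356 = 14.3146
OR_MH = (8.0829 + 4.3820) / (15.8508 + 14.3146) = 12.4649 / 30.1654 = 0.41322

0.41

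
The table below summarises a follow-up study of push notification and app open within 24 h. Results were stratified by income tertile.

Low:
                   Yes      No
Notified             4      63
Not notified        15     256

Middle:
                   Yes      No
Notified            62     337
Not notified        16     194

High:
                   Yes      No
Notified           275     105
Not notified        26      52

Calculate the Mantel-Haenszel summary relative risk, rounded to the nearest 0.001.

RR_MH = Σ(aᵢ·n₀ᵢ/nᵢ) / Σ(cᵢ·n₁ᵢ/nᵢ), with n₁ᵢ = aᵢ+bᵢ (exposed), n₀ᵢ = cᵢ+dᵢ (unexposed), nᵢ = n₁ᵢ+n₀ᵢ.
Stratum 1 (Low): n₁ = 67, n₀ = 271, n = 338; a·n₀/n = 4·271/338 = 3.2071; c·n₁/n = 15·67/338 = 2.9734
Stratum 2 (Middle): n₁ = 399, n₀ = 210, n = 609; a·n₀/n = 62·210/609 = 21.3793; c·n₁/n = 16·399/609 = 10.4828
Stratum 3 (High): n₁ = 380, n₀ = 78, n = 458; a·n₀/n = 275·78/458 = 46.8341; c·n₁/n = 26·380/458 = 21.5721
RR_MH = (3.2071 + 21.3793 + 46.8341) / (2.9734 + 10.4828 + 21.5721) = 71.4205 / 35.0282 = 2.03894

2.039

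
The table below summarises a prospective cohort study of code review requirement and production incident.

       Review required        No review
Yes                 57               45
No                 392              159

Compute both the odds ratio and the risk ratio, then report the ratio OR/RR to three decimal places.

0.893

Reading the table with exposure as columns: a = 57 (Review required, case), b = 392 (Review required, non-case), c = 45 (No review, case), d = 159.
OR = (57·159)/(392·45) = 9063/17640 = 0.51378
Risk in exposed = 57/449 = 0.12695; risk in unexposed = 45/204 = 0.22059; RR = 0.57550
OR/RR = 0.51378 / 0.57550 = 0.89274
The outcome is not rare, so the OR lies further from 1 than the RR.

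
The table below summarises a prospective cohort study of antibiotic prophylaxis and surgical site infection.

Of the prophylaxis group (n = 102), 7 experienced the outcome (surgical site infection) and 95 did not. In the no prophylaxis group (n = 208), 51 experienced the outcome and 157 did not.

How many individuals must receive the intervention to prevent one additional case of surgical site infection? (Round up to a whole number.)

Risk in treated group = 7/102 = 0.06863; risk in control = 51/208 = 0.24519.
Absolute risk reduction = 0.24519 − 0.06863 = 0.17656
NNT = 1 / ARR = 1 / 0.17656 = 5.664 → round up → 6

6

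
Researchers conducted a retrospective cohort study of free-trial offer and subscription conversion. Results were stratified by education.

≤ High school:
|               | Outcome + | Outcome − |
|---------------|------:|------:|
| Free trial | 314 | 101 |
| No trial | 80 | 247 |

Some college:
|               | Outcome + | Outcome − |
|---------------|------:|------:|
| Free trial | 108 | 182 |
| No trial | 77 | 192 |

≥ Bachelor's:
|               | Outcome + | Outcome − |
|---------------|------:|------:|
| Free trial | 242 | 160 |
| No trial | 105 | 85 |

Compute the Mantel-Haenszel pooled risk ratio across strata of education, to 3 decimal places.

1.718

RR_MH = Σ(aᵢ·n₀ᵢ/nᵢ) / Σ(cᵢ·n₁ᵢ/nᵢ), with n₁ᵢ = aᵢ+bᵢ (exposed), n₀ᵢ = cᵢ+dᵢ (unexposed), nᵢ = n₁ᵢ+n₀ᵢ.
Stratum 1 (≤ High school): n₁ = 415, n₀ = 327, n = 742; a·n₀/n = 314·327/742 = 138.3801; c·n₁/n = 80·415/742 = 44.7439
Stratum 2 (Some college): n₁ = 290, n₀ = 269, n = 559; a·n₀/n = 108·269/559 = 51.9714; c·n₁/n = 77·290/559 = 39.9463
Stratum 3 (≥ Bachelor's): n₁ = 402, n₀ = 190, n = 592; a·n₀/n = 242·190/592 = 77.6689; c·n₁/n = 105·402/592 = 71.3007
RR_MH = (138.3801 + 51.9714 + 77.6689) / (44.7439 + 39.9463 + 71.3007) = 268.0204 / 155.9909 = 1.71818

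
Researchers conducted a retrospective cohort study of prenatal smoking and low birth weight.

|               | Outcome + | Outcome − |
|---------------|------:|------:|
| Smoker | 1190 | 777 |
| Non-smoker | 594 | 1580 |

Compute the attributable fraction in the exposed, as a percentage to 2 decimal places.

Cells: a = 1190, b = 777, c = 594, d = 1580.
Risk in exposed = 1190/1967 = 0.60498; risk in unexposed = 594/2174 = 0.27323.
RR = 0.60498/0.27323 = 2.21419
AR% = (RR − 1)/RR × 100 = (2.21419 − 1)/2.21419 × 100 = 54.8368%

54.84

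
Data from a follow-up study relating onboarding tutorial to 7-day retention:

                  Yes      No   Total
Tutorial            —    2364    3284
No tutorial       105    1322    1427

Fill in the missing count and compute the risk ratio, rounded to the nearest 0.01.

3.81

The missing cell is in the exposed row: 3284 − 2364 = 920.
So a = 920, b = 2364, c = 105, d = 1322.
RR = [a/(a+b)] / [c/(c+d)] = (920/3284) / (105/1427) = 0.28015/0.07358 = 3.80732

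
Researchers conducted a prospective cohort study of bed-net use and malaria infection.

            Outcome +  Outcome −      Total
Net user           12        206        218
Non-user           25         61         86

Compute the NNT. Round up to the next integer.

5

Risk in treated group = 12/218 = 0.05505; risk in control = 25/86 = 0.29070.
Absolute risk reduction = 0.29070 − 0.05505 = 0.23565
NNT = 1 / ARR = 1 / 0.23565 = 4.244 → round up → 5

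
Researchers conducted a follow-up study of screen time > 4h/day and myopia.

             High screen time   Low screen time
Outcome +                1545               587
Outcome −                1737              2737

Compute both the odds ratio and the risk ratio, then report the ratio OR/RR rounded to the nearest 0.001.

Reading the table with exposure as columns: a = 1545 (High screen time, case), b = 1737 (High screen time, non-case), c = 587 (Low screen time, case), d = 2737.
OR = (1545·2737)/(1737·587) = 4228665/1019619 = 4.14730
Risk in exposed = 1545/3282 = 0.47075; risk in unexposed = 587/3324 = 0.17659; RR = 2.66571
OR/RR = 4.14730 / 2.66571 = 1.55580
The outcome is not rare, so the OR lies further from 1 than the RR.

1.556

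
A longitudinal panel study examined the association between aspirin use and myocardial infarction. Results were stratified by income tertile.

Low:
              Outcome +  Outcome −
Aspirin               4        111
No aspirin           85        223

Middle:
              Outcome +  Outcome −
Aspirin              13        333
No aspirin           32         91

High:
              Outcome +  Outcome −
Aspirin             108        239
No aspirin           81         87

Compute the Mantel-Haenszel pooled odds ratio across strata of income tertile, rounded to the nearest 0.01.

0.28

OR_MH = Σ(aᵢdᵢ/nᵢ) / Σ(bᵢcᵢ/nᵢ), where nᵢ is the stratum total.
Stratum 1 (Low): n = 423; a·d/n = 4·223/423 = 2.1087; b·c/n = 111·85/423 = 22.3050
Stratum 2 (Middle): n = 469; a·d/n = 13·91/469 = 2.5224; b·c/n = 333·32/469 = 22.7207
Stratum 3 (High): n = 515; a·d/n = 108·87/515 = 18.2447; b·c/n = 239·81/515 = 37.5903
OR_MH = (2.1087 + 2.5224 + 18.2447) / (22.3050 + 22.7207 + 37.5903) = 22.8758 / 82.6159 = 0.27689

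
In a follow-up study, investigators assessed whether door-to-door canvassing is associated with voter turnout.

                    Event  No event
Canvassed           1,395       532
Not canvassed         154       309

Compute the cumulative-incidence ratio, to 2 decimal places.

2.18

Cells: a = 1395, b = 532, c = 154, d = 309.
Risk in exposed = 1395/1927 = 0.72392; risk in unexposed = 154/463 = 0.33261.
RR = 0.72392 / 0.33261 = 2.17647
The risk among the exposed is 2.18 times that among the unexposed.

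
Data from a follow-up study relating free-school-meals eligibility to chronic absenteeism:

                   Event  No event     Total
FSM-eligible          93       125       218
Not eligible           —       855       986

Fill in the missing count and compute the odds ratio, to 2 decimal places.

4.86

The missing cell is in the unexposed row: 986 − 855 = 131.
So a = 93, b = 125, c = 131, d = 855.
OR = (a·d)/(b·c) = (93 × 855) / (125 × 131) = 79515 / 16375 = 4.85588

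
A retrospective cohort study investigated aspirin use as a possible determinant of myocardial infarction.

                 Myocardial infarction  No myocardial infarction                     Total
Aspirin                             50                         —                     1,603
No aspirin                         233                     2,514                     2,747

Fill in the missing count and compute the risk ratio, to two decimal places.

The missing cell is in the exposed row: 1603 − 50 = 1553.
So a = 50, b = 1553, c = 233, d = 2514.
RR = [a/(a+b)] / [c/(c+d)] = (50/1603) / (233/2747) = 0.03119/0.08482 = 0.36774

0.37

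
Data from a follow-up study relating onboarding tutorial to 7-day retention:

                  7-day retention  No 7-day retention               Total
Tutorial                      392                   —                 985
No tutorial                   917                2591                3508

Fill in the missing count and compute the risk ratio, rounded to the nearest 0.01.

1.52

The missing cell is in the exposed row: 985 − 392 = 593.
So a = 392, b = 593, c = 917, d = 2591.
RR = [a/(a+b)] / [c/(c+d)] = (392/985) / (917/3508) = 0.39797/0.26140 = 1.52244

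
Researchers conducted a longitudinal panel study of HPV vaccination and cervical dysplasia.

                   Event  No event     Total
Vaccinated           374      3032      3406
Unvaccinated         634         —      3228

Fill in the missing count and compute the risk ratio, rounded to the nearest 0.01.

0.56

The missing cell is in the unexposed row: 3228 − 634 = 2594.
So a = 374, b = 3032, c = 634, d = 2594.
RR = [a/(a+b)] / [c/(c+d)] = (374/3406) / (634/3228) = 0.10981/0.19641 = 0.55908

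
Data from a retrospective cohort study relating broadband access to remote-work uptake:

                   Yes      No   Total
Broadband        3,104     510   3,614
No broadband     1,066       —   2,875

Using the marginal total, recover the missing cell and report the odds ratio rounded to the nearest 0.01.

10.33

The missing cell is in the unexposed row: 2875 − 1066 = 1809.
So a = 3104, b = 510, c = 1066, d = 1809.
OR = (a·d)/(b·c) = (3104 × 1809) / (510 × 1066) = 5615136 / 543660 = 10.32840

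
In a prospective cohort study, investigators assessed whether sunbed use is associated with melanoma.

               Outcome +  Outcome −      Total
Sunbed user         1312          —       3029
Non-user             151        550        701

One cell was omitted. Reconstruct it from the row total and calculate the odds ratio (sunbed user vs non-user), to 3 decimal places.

The missing cell is in the exposed row: 3029 − 1312 = 1717.
So a = 1312, b = 1717, c = 151, d = 550.
OR = (a·d)/(b·c) = (1312 × 550) / (1717 × 151) = 721600 / 259267 = 2.78323

2.783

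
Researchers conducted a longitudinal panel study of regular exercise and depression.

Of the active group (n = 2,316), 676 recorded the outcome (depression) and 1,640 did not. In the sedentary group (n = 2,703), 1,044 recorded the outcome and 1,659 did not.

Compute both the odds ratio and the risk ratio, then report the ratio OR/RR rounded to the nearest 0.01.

From the description: a = 676, b = 1640, c = 1044, d = 1659.
OR = (676·1659)/(1640·1044) = 1121484/1712160 = 0.65501
Risk in exposed = 676/2316 = 0.29188; risk in unexposed = 1044/2703 = 0.38624; RR = 0.75571
OR/RR = 0.65501 / 0.75571 = 0.86675
The outcome is not rare, so the OR lies further from 1 than the RR.

0.87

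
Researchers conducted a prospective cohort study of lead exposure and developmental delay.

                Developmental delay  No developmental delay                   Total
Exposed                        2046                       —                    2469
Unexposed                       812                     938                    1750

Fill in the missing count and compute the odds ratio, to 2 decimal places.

5.59

The missing cell is in the exposed row: 2469 − 2046 = 423.
So a = 2046, b = 423, c = 812, d = 938.
OR = (a·d)/(b·c) = (2046 × 938) / (423 × 812) = 1919148 / 343476 = 5.58743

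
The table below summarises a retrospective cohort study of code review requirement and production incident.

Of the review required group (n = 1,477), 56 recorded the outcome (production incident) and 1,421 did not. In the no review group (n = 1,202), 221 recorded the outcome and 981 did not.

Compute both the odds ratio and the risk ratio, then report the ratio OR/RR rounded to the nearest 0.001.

0.848

From the description: a = 56, b = 1421, c = 221, d = 981.
OR = (56·981)/(1421·221) = 54936/314041 = 0.17493
Risk in exposed = 56/1477 = 0.03791; risk in unexposed = 221/1202 = 0.18386; RR = 0.20621
OR/RR = 0.17493 / 0.20621 = 0.84830
The outcome is not rare, so the OR lies further from 1 than the RR.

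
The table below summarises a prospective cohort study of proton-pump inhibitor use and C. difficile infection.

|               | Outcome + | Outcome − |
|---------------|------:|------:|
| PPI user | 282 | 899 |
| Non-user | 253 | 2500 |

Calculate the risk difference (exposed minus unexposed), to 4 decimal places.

0.1469

Cells: a = 282, b = 899, c = 253, d = 2500.
Risk in exposed = 282/1181 = 0.238781; risk in unexposed = 253/2753 = 0.091900.
Risk difference = 0.238781 − 0.091900 = 0.146881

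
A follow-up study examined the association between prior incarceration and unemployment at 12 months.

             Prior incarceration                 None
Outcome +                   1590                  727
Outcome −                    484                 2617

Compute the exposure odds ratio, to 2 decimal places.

Reading the table with exposure as columns: a = 1590 (Prior incarceration, case), b = 484 (Prior incarceration, non-case), c = 727 (None, case), d = 2617.
OR = (a·d)/(b·c) = (1590 × 2617) / (484 × 727) = 4161030 / 351868 = 11.82554
The odds of unemployment at 12 months are about 11.83 times as high in the prior incarceration group.

11.83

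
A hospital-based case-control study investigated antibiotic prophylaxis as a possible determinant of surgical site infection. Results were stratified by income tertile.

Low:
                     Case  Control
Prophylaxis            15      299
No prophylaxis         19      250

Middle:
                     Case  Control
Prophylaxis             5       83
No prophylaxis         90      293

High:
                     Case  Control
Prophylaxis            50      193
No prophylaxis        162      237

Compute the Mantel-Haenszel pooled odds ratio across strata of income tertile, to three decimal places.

OR_MH = Σ(aᵢdᵢ/nᵢ) / Σ(bᵢcᵢ/nᵢ), where nᵢ is the stratum total.
Stratum 1 (Low): n = 583; a·d/n = 15·250/583 = 6.4322; b·c/n = 299·19/583 = 9.7444
Stratum 2 (Middle): n = 471; a·d/n = 5·293/471 = 3.1104; b·c/n = 83·90/471 = 15.8599
Stratum 3 (High): n = 642; a·d/n = 50·237/642 = 18.4579; b·c/n = 193·162/642 = 48.7009
OR_MH = (6.4322 + 3.1104 + 18.4579) / (9.7444 + 15.8599 + 48.7009) = 28.0006 / 74.3052 = 0.37683

0.377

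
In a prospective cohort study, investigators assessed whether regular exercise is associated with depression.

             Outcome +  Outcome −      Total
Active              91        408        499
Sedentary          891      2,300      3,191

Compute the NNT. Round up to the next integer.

Risk in treated group = 91/499 = 0.18236; risk in control = 891/3191 = 0.27922.
Absolute risk reduction = 0.27922 − 0.18236 = 0.09686
NNT = 1 / ARR = 1 / 0.09686 = 10.324 → round up → 11

11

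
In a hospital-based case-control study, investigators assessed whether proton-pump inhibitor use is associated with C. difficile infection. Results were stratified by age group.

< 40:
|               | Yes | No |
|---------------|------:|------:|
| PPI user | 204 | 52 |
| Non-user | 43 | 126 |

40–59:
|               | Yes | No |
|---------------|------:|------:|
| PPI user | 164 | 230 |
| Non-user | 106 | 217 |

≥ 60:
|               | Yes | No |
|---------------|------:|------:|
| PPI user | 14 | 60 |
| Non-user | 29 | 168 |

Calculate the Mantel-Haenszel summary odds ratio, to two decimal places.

2.60

OR_MH = Σ(aᵢdᵢ/nᵢ) / Σ(bᵢcᵢ/nᵢ), where nᵢ is the stratum total.
Stratum 1 (< 40): n = 425; a·d/n = 204·126/425 = 60.4800; b·c/n = 52·43/425 = 5.2612
Stratum 2 (40–59): n = 717; a·d/n = 164·217/717 = 49.6346; b·c/n = 230·106/717 = 34.0028
Stratum 3 (≥ 60): n = 271; a·d/n = 14·168/271 = 8.6790; b·c/n = 60·29/271 = 6.4207
OR_MH = (60.4800 + 49.6346 + 8.6790) / (5.2612 + 34.0028 + 6.4207) = 118.7936 / 45.6846 = 2.60030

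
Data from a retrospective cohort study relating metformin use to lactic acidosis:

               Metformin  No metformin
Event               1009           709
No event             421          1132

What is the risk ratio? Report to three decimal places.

1.832

Reading the table with exposure as columns: a = 1009 (Metformin, case), b = 421 (Metformin, non-case), c = 709 (No metformin, case), d = 1132.
Risk in exposed = 1009/1430 = 0.70559; risk in unexposed = 709/1841 = 0.38512.
RR = 0.70559 / 0.38512 = 1.83216
The risk among the exposed is 1.83 times that among the unexposed.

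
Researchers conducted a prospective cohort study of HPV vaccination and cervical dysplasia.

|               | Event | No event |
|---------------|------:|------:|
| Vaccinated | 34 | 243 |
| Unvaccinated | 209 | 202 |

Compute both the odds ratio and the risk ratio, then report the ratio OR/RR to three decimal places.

0.560

Cells: a = 34, b = 243, c = 209, d = 202.
OR = (34·202)/(243·209) = 6868/50787 = 0.13523
Risk in exposed = 34/277 = 0.12274; risk in unexposed = 209/411 = 0.50852; RR = 0.24138
OR/RR = 0.13523 / 0.24138 = 0.56025
The outcome is not rare, so the OR lies further from 1 than the RR.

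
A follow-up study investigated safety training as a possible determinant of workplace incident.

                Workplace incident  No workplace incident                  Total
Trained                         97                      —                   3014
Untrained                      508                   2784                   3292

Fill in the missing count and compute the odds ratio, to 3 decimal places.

0.182

The missing cell is in the exposed row: 3014 − 97 = 2917.
So a = 97, b = 2917, c = 508, d = 2784.
OR = (a·d)/(b·c) = (97 × 2784) / (2917 × 508) = 270048 / 1481836 = 0.18224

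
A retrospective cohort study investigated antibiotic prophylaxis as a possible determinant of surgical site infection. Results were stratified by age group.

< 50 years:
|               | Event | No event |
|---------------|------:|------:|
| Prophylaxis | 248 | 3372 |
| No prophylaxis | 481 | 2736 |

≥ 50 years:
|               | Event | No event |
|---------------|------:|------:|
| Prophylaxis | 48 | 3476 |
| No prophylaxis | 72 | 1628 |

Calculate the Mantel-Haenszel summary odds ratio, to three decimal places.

0.401

OR_MH = Σ(aᵢdᵢ/nᵢ) / Σ(bᵢcᵢ/nᵢ), where nᵢ is the stratum total.
Stratum 1 (< 50 years): n = 6837; a·d/n = 248·2736/6837 = 99.2435; b·c/n = 3372·481/6837 = 237.2286
Stratum 2 (≥ 50 years): n = 5224; a·d/n = 48·1628/5224 = 14.9587; b·c/n = 3476·72/5224 = 47.9081
OR_MH = (99.2435 + 14.9587) / (237.2286 + 47.9081) = 114.2022 / 285.1367 = 0.40052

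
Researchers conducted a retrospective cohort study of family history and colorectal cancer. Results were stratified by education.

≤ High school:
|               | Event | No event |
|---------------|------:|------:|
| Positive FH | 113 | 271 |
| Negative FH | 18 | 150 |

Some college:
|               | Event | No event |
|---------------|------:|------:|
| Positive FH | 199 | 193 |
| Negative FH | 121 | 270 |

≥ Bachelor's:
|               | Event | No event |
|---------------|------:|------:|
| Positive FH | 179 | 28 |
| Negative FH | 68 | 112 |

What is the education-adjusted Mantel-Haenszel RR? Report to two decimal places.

RR_MH = Σ(aᵢ·n₀ᵢ/nᵢ) / Σ(cᵢ·n₁ᵢ/nᵢ), with n₁ᵢ = aᵢ+bᵢ (exposed), n₀ᵢ = cᵢ+dᵢ (unexposed), nᵢ = n₁ᵢ+n₀ᵢ.
Stratum 1 (≤ High school): n₁ = 384, n₀ = 168, n = 552; a·n₀/n = 113·168/552 = 34.3913; c·n₁/n = 18·384/552 = 12.5217
Stratum 2 (Some college): n₁ = 392, n₀ = 391, n = 783; a·n₀/n = 199·391/783 = 99.3729; c·n₁/n = 121·392/783 = 60.5773
Stratum 3 (≥ Bachelor's): n₁ = 207, n₀ = 180, n = 387; a·n₀/n = 179·180/387 = 83.2558; c·n₁/n = 68·207/387 = 36.3721
RR_MH = (34.3913 + 99.3729 + 83.2558) / (12.5217 + 60.5773 + 36.3721) = 217.0200 / 109.4711 = 1.98244

1.98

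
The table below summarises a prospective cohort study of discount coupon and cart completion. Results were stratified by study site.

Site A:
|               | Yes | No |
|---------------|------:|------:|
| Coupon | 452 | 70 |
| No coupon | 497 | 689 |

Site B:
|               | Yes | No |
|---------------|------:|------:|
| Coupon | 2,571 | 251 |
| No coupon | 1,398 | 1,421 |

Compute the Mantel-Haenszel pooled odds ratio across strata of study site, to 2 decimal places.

OR_MH = Σ(aᵢdᵢ/nᵢ) / Σ(bᵢcᵢ/nᵢ), where nᵢ is the stratum total.
Stratum 1 (Site A): n = 1708; a·d/n = 452·689/1708 = 182.3349; b·c/n = 70·497/1708 = 20.3689
Stratum 2 (Site B): n = 5641; a·d/n = 2571·1421/5641 = 647.6495; b·c/n = 251·1398/5641 = 62.2049
OR_MH = (182.3349 + 647.6495) / (20.3689 + 62.2049) = 829.9844 / 82.5738 = 10.05143

10.05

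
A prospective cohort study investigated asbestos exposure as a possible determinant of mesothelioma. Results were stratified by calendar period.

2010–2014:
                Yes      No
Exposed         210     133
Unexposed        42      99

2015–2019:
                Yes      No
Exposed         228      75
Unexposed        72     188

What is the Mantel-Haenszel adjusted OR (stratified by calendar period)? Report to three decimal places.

5.635

OR_MH = Σ(aᵢdᵢ/nᵢ) / Σ(bᵢcᵢ/nᵢ), where nᵢ is the stratum total.
Stratum 1 (2010–2014): n = 484; a·d/n = 210·99/484 = 42.9545; b·c/n = 133·42/484 = 11.5413
Stratum 2 (2015–2019): n = 563; a·d/n = 228·188/563 = 76.1350; b·c/n = 75·72/563 = 9.5915
OR_MH = (42.9545 + 76.1350) / (11.5413 + 9.5915) = 119.0895 / 21.1328 = 5.63529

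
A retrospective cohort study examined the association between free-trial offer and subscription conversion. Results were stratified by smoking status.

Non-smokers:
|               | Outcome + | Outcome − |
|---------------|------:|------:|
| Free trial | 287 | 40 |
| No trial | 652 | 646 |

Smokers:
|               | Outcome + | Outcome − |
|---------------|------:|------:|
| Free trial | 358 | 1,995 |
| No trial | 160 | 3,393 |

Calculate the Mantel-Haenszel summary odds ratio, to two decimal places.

4.56

OR_MH = Σ(aᵢdᵢ/nᵢ) / Σ(bᵢcᵢ/nᵢ), where nᵢ is the stratum total.
Stratum 1 (Non-smokers): n = 1625; a·d/n = 287·646/1625 = 114.0935; b·c/n = 40·652/1625 = 16.0492
Stratum 2 (Smokers): n = 5906; a·d/n = 358·3393/5906 = 205.6712; b·c/n = 1995·160/5906 = 54.0467
OR_MH = (114.0935 + 205.6712) / (16.0492 + 54.0467) = 319.7647 / 70.0960 = 4.56181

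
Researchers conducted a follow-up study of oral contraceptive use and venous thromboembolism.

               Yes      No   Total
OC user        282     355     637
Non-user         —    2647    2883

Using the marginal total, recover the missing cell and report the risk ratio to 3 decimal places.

The missing cell is in the unexposed row: 2883 − 2647 = 236.
So a = 282, b = 355, c = 236, d = 2647.
RR = [a/(a+b)] / [c/(c+d)] = (282/637) / (236/2883) = 0.44270/0.08186 = 5.40807

5.408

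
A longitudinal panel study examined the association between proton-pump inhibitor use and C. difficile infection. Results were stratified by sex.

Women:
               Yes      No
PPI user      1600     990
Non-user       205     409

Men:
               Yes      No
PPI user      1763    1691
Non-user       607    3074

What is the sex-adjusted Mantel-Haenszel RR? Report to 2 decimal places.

RR_MH = Σ(aᵢ·n₀ᵢ/nᵢ) / Σ(cᵢ·n₁ᵢ/nᵢ), with n₁ᵢ = aᵢ+bᵢ (exposed), n₀ᵢ = cᵢ+dᵢ (unexposed), nᵢ = n₁ᵢ+n₀ᵢ.
Stratum 1 (Women): n₁ = 2590, n₀ = 614, n = 3204; a·n₀/n = 1600·614/3204 = 306.6167; c·n₁/n = 205·2590/3204 = 165.7147
Stratum 2 (Men): n₁ = 3454, n₀ = 3681, n = 7135; a·n₀/n = 1763·3681/7135 = 909.5449; c·n₁/n = 607·3454/7135 = 293.8441
RR_MH = (306.6167 + 909.5449) / (165.7147 + 293.8441) = 1216.1616 / 459.5589 = 2.64637

2.65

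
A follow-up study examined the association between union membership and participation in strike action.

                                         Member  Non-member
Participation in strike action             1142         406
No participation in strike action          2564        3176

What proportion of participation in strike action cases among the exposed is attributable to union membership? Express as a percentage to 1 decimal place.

63.2

Reading the table with exposure as columns: a = 1142 (Member, case), b = 2564 (Member, non-case), c = 406 (Non-member, case), d = 3176.
Risk in exposed = 1142/3706 = 0.30815; risk in unexposed = 406/3582 = 0.11334.
RR = 0.30815/0.11334 = 2.71869
AR% = (RR − 1)/RR × 100 = (2.71869 − 1)/2.71869 × 100 = 63.2176%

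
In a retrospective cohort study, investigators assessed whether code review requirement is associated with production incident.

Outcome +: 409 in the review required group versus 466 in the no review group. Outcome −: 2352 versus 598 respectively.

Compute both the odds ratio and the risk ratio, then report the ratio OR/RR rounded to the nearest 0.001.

0.660

From the description: a = 409, b = 2352, c = 466, d = 598.
OR = (409·598)/(2352·466) = 244582/1096032 = 0.22315
Risk in exposed = 409/2761 = 0.14813; risk in unexposed = 466/1064 = 0.43797; RR = 0.33823
OR/RR = 0.22315 / 0.33823 = 0.65976
The outcome is not rare, so the OR lies further from 1 than the RR.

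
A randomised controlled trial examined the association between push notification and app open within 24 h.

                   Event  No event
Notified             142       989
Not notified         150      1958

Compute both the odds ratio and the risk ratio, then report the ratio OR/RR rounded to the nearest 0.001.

1.062

Cells: a = 142, b = 989, c = 150, d = 1958.
OR = (142·1958)/(989·150) = 278036/148350 = 1.87419
Risk in exposed = 142/1131 = 0.12555; risk in unexposed = 150/2108 = 0.07116; RR = 1.76443
OR/RR = 1.87419 / 1.76443 = 1.06221
The outcome is not rare, so the OR lies further from 1 than the RR.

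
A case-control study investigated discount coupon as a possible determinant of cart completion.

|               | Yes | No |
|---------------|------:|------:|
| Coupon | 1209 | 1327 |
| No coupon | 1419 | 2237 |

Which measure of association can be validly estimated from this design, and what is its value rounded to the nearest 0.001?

1.436

Cells: a = 1209, b = 1327, c = 1419, d = 2237.
This is a case-control study: participants were sampled on outcome status, so risks in the source population cannot be estimated directly — relative risk is not valid here. The odds ratio is the appropriate measure.
OR = (a·d)/(b·c) = (1209 × 2237) / (1327 × 1419) = 2704533 / 1883013 = 1.43628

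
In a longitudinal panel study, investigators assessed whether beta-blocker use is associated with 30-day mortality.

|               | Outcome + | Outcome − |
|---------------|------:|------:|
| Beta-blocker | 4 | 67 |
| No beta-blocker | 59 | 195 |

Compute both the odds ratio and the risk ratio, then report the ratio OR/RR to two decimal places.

0.81

Cells: a = 4, b = 67, c = 59, d = 195.
OR = (4·195)/(67·59) = 780/3953 = 0.19732
Risk in exposed = 4/71 = 0.05634; risk in unexposed = 59/254 = 0.23228; RR = 0.24254
OR/RR = 0.19732 / 0.24254 = 0.81355
The outcome is not rare, so the OR lies further from 1 than the RR.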